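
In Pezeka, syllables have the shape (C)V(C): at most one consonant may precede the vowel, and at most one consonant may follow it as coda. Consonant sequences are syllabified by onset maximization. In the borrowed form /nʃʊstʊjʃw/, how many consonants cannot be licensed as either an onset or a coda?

3

Syllabifying with onset maximization leaves /n/, /ʃ/, /w/ stranded (at most one coda consonant is licensed; onsets are limited to one consonant).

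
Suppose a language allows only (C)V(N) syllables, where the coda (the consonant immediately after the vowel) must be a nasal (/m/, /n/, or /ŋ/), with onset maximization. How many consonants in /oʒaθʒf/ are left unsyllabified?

3

Under (C)V(N), the unsyllabifiable consonants are /θ/, /ʒ/, /f/ (only a nasal (/m/, /n/, or /ŋ/) is licensed in coda position; onsets are limited to one consonant).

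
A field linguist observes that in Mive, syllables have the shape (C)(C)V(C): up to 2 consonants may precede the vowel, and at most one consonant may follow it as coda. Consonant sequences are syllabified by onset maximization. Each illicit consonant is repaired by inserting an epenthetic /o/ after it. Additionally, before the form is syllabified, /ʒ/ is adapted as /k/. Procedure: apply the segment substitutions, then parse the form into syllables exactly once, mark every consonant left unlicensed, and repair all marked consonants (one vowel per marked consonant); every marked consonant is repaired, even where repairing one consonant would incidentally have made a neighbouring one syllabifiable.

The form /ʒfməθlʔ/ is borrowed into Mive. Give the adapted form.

Substitution: /ʒ/ → /k/, giving /kfməθlʔ/.
The consonants /k/, /l/, /ʔ/ cannot be parsed into a legal (C)(C)V(C) syllable (at most one coda consonant is licensed; onsets may contain at most 2 consonants).
Inserting the epenthetic vowel yields /k/ → /ko/, /l/ → /lo/, /ʔ/ → /ʔo/.

kofməθloʔo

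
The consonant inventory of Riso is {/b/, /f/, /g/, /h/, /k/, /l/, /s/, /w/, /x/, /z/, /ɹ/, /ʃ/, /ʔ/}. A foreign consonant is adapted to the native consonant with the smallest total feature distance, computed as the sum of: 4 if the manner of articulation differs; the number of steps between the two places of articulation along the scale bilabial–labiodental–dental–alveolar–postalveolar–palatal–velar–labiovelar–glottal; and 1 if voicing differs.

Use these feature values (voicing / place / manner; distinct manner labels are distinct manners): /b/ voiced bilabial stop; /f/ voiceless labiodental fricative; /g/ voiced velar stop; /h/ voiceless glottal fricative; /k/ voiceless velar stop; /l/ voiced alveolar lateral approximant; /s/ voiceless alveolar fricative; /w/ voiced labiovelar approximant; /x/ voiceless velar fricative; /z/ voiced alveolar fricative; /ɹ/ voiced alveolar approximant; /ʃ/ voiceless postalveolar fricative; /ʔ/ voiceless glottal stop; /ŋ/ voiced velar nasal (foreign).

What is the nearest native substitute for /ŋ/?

/g/ is closest: manner differs (nasal→stop, +4), place distance 0 (velar→velar), same voicing; total 4. Next closest is /k/ at distance 5.

g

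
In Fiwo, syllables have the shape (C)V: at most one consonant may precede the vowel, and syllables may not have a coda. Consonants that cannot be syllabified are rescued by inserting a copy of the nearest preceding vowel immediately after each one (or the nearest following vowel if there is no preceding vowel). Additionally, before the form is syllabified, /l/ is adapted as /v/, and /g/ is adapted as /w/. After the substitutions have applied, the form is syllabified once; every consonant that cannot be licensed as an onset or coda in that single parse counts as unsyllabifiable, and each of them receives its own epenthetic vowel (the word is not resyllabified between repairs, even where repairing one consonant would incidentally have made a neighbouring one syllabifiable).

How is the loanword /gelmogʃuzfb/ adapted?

wevemowoʃuzufubu

Substitution: /g/ → /w/, /l/ → /v/, giving /wevmowʃuzfb/.
Syllabifying with onset maximization leaves /v/, /w/, /z/, /f/, /b/ stranded (no codas are permitted; onsets are limited to one consonant).
Epenthesis after each stranded consonant: /v/ → /ve/, /w/ → /wo/, /z/ → /zu/, /f/ → /fu/, /b/ → /bu/.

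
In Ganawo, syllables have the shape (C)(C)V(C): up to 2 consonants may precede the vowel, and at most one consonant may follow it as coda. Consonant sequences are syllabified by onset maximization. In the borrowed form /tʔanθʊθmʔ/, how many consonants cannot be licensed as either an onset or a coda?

2

Under (C)(C)V(C), the unsyllabifiable consonants are /m/, /ʔ/ (at most one coda consonant is licensed; onsets may contain at most 2 consonants).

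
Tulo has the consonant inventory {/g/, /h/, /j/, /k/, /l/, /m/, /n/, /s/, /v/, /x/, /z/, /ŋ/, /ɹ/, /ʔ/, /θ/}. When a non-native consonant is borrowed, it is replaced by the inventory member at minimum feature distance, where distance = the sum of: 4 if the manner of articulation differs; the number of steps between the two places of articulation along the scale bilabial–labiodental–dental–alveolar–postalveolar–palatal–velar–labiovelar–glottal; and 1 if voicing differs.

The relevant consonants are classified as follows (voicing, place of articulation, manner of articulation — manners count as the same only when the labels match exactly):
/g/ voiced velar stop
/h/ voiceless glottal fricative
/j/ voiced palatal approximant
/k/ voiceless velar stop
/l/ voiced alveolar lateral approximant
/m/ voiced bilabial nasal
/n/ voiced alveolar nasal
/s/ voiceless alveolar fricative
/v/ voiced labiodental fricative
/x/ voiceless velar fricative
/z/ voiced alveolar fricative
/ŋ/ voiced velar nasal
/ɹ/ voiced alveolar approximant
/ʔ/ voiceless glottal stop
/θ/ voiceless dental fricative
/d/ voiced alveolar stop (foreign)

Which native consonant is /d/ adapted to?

g

/g/ is closest: same manner (stop), place distance 3 (alveolar→velar), same voicing; total 3. Next closest is /k/ at distance 4.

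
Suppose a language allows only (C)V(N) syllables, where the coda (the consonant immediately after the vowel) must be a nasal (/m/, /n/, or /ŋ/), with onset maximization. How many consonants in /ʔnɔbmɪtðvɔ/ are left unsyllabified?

4

Under (C)V(N), the unsyllabifiable consonants are /ʔ/, /b/, /t/, /ð/ (only a nasal (/m/, /n/, or /ŋ/) is licensed in coda position; onsets are limited to one consonant).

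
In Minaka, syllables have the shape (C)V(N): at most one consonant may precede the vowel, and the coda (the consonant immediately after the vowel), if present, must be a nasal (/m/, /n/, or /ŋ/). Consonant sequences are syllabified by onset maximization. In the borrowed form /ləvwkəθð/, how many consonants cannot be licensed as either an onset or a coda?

The consonants /v/, /w/, /θ/, /ð/ cannot be parsed into a legal (C)V(N) syllable (only a nasal (/m/, /n/, or /ŋ/) is licensed in coda position; onsets are limited to one consonant).

4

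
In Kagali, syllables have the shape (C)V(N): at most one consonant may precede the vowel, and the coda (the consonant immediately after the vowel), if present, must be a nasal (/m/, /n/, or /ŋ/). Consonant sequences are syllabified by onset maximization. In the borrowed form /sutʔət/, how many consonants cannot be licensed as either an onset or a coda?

2

The consonants /t/, /t/ cannot be parsed into a legal (C)V(N) syllable (only a nasal (/m/, /n/, or /ŋ/) is licensed in coda position; onsets are limited to one consonant).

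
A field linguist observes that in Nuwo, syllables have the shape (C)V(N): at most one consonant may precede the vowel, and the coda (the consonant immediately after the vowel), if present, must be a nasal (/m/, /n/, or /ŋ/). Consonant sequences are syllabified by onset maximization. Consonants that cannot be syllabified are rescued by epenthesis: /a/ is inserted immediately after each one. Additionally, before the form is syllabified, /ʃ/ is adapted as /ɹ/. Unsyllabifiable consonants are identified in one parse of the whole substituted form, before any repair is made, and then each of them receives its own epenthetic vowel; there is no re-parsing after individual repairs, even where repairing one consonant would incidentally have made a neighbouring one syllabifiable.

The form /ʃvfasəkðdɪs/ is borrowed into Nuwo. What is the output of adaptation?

ɹavafasəkaðadɪsa

Substitution: /ʃ/ → /ɹ/, giving /ɹvfasəkðdɪs/.
The consonants /ɹ/, /v/, /k/, /ð/, /s/ cannot be parsed into a legal (C)V(N) syllable (only a nasal (/m/, /n/, or /ŋ/) is licensed in coda position; onsets are limited to one consonant).
Each unlicensed consonant becomes the onset of a new syllable: /ɹ/ → /ɹa/, /v/ → /va/, /k/ → /ka/, /ð/ → /ða/, /s/ → /sa/.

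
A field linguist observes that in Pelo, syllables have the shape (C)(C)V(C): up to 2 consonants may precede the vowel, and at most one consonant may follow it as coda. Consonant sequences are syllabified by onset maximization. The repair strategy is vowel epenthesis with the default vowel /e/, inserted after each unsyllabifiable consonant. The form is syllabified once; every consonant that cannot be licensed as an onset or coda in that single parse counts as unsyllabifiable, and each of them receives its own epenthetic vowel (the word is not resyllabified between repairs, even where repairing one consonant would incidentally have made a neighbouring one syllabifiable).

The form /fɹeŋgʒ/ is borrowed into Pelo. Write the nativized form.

fɹeŋgeʒe

Syllabifying with onset maximization leaves /g/, /ʒ/ stranded (at most one coda consonant is licensed; onsets may contain at most 2 consonants).
Each unlicensed consonant becomes the onset of a new syllable: /g/ → /ge/, /ʒ/ → /ʒe/.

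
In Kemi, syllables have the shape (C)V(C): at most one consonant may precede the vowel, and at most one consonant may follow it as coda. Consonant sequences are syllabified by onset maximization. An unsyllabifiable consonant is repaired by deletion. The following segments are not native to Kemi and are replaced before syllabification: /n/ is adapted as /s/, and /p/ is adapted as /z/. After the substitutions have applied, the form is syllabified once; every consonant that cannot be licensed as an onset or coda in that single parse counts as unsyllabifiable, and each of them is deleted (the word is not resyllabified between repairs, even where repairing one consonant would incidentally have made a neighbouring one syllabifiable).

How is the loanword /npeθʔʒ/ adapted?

Substitution: /n/ → /s/, /p/ → /z/, giving /szeθʔʒ/.
The consonants /s/, /ʔ/, /ʒ/ cannot be parsed into a legal (C)V(C) syllable (at most one coda consonant is licensed; onsets are limited to one consonant).
Each unlicensed consonant is deleted: /s/, /ʔ/, /ʒ/.

zeθ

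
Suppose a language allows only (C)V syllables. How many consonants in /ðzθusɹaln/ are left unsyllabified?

5

Syllabifying with onset maximization leaves /ð/, /z/, /s/, /l/, /n/ stranded (no codas are permitted; onsets are limited to one consonant).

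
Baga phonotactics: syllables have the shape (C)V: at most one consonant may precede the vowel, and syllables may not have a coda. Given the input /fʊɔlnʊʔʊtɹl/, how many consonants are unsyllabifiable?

Under (C)V, the unsyllabifiable consonants are /l/, /t/, /ɹ/, /l/ (no codas are permitted; onsets are limited to one consonant).

4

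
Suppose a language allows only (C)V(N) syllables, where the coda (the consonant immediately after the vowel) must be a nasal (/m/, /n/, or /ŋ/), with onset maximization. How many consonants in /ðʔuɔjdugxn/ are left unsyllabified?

Under (C)V(N), the unsyllabifiable consonants are /ð/, /j/, /g/, /x/, /n/ (only a nasal (/m/, /n/, or /ŋ/) is licensed in coda position; onsets are limited to one consonant).

5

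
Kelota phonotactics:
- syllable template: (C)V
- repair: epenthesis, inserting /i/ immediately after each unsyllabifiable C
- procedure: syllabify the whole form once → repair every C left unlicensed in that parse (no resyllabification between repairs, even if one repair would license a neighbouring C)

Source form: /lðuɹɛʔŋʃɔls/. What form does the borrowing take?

The consonants /l/, /ʔ/, /ŋ/, /l/, /s/ cannot be parsed into a legal (C)V syllable (no codas are permitted; onsets are limited to one consonant).
Each unlicensed consonant becomes the onset of a new syllable: /l/ → /li/, /ʔ/ → /ʔi/, /ŋ/ → /ŋi/, /l/ → /li/, /s/ → /si/.

liðuɹɛʔiŋiʃɔlisi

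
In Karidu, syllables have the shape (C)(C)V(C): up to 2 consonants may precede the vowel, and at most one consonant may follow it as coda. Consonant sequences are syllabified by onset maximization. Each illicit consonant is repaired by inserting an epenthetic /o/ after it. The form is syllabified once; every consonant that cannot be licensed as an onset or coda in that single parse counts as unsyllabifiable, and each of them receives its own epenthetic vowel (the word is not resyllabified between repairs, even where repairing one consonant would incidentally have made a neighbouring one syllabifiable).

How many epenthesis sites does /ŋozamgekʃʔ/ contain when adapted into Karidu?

2

The unsyllabifiable consonants are /ʃ/, /ʔ/; each receives one epenthetic vowel.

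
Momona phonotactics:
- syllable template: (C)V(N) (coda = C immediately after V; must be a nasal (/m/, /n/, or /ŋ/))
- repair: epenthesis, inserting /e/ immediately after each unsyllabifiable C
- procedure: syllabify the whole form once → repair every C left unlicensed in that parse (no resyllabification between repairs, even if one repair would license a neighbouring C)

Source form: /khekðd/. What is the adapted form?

kehekeðede

The consonants /k/, /k/, /ð/, /d/ cannot be parsed into a legal (C)V(N) syllable (only a nasal (/m/, /n/, or /ŋ/) is licensed in coda position; onsets are limited to one consonant).
Inserting the epenthetic vowel yields /k/ → /ke/, /k/ → /ke/, /ð/ → /ðe/, /d/ → /de/.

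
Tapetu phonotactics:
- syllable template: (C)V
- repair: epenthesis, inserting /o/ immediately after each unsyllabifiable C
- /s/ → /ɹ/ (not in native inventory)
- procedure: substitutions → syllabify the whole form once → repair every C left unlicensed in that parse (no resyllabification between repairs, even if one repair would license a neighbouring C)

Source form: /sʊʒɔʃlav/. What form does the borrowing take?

ɹʊʒɔʃolavo

Substitution: /s/ → /ɹ/, giving /ɹʊʒɔʃlav/.
The consonants /ʃ/, /v/ cannot be parsed into a legal (C)V syllable (no codas are permitted; onsets are limited to one consonant).
Epenthesis after each stranded consonant: /ʃ/ → /ʃo/, /v/ → /vo/.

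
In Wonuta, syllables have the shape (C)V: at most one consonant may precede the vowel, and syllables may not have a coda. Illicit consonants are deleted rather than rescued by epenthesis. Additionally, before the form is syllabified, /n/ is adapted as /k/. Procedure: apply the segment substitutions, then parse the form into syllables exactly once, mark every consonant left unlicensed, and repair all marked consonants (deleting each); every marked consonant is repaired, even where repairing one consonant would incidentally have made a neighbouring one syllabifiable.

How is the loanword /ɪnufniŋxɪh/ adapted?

Substitution: /n/ → /k/, giving /ɪkufkiŋxɪh/.
Under (C)V, the unsyllabifiable consonants are /f/, /ŋ/, /h/ (no codas are permitted; onsets are limited to one consonant).
Each unlicensed consonant is deleted: /f/, /ŋ/, /h/.

ɪkukixɪ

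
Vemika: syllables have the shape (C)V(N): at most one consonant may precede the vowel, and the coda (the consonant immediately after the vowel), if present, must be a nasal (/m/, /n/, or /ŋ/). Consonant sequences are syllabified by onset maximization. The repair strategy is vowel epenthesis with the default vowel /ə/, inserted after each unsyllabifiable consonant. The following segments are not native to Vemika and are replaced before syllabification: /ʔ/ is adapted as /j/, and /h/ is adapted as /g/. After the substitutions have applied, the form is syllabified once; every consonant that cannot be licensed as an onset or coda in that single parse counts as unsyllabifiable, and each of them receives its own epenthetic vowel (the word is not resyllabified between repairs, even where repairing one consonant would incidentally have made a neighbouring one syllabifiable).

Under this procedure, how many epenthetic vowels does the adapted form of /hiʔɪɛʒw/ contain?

After substitution the input is /gijɪɛʒw/.
The unsyllabifiable consonants are /ʒ/, /w/; each receives one epenthetic vowel.

2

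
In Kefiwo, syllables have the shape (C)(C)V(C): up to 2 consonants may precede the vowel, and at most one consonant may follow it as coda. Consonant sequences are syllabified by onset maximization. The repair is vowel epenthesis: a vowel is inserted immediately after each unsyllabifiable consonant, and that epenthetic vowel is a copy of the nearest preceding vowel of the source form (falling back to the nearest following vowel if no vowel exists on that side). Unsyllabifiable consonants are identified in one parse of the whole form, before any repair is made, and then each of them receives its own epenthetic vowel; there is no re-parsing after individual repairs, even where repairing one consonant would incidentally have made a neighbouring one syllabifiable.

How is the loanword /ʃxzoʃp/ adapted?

ʃoxzoʃpo

The consonants /ʃ/, /p/ cannot be parsed into a legal (C)(C)V(C) syllable (at most one coda consonant is licensed; onsets may contain at most 2 consonants).
Each unlicensed consonant becomes the onset of a new syllable: /ʃ/ → /ʃo/, /p/ → /po/.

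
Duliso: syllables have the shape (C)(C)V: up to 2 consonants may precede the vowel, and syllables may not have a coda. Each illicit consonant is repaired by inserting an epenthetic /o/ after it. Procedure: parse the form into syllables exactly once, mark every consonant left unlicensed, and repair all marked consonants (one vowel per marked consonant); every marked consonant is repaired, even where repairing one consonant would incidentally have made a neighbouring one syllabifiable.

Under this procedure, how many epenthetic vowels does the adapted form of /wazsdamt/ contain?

3

The unsyllabifiable consonants are /z/, /m/, /t/; each receives one epenthetic vowel.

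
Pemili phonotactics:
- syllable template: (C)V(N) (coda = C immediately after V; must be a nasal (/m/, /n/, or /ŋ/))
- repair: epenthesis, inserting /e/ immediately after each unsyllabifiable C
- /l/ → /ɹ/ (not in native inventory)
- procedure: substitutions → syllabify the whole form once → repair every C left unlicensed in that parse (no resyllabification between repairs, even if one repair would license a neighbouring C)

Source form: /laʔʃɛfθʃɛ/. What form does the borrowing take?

Substitution: /l/ → /ɹ/, giving /ɹaʔʃɛfθʃɛ/.
The consonants /ʔ/, /f/, /θ/ cannot be parsed into a legal (C)V(N) syllable (only a nasal (/m/, /n/, or /ŋ/) is licensed in coda position; onsets are limited to one consonant).
Inserting the epenthetic vowel yields /ʔ/ → /ʔe/, /f/ → /fe/, /θ/ → /θe/.

ɹaʔeʃɛfeθeʃɛ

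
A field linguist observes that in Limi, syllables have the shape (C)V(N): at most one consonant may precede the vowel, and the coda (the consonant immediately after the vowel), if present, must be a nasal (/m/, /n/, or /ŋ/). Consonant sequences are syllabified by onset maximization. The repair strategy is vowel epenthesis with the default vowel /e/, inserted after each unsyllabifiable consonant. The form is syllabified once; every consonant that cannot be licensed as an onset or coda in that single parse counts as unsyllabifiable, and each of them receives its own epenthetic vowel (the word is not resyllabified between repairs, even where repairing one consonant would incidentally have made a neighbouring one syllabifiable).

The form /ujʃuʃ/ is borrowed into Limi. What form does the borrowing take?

Syllabifying with onset maximization leaves /j/, /ʃ/ stranded (only a nasal (/m/, /n/, or /ŋ/) is licensed in coda position; onsets are limited to one consonant).
Inserting the epenthetic vowel yields /j/ → /je/, /ʃ/ → /ʃe/.

ujeʃuʃe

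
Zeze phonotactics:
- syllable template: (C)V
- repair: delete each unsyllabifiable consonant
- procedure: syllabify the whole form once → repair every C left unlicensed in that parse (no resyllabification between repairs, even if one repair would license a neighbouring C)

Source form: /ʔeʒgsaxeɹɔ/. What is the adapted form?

Syllabifying with onset maximization leaves /ʒ/, /g/ stranded (no codas are permitted; onsets are limited to one consonant).
Deletion applies to /ʒ/, /g/.

ʔesaxeɹɔ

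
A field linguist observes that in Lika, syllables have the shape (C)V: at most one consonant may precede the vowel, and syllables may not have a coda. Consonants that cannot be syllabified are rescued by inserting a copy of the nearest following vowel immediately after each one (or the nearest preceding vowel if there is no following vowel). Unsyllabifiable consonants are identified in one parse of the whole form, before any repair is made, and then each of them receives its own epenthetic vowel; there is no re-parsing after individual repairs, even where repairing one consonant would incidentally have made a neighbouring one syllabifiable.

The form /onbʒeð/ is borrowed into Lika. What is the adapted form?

Syllabifying with onset maximization leaves /n/, /b/, /ð/ stranded (no codas are permitted; onsets are limited to one consonant).
Inserting the epenthetic vowel yields /n/ → /ne/, /b/ → /be/, /ð/ → /ðe/.

onebeʒeðe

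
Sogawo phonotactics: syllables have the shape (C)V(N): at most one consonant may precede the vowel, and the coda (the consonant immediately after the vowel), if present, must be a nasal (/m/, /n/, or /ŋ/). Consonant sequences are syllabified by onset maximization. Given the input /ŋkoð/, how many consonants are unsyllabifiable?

2

The consonants /ŋ/, /ð/ cannot be parsed into a legal (C)V(N) syllable (only a nasal (/m/, /n/, or /ŋ/) is licensed in coda position; onsets are limited to one consonant).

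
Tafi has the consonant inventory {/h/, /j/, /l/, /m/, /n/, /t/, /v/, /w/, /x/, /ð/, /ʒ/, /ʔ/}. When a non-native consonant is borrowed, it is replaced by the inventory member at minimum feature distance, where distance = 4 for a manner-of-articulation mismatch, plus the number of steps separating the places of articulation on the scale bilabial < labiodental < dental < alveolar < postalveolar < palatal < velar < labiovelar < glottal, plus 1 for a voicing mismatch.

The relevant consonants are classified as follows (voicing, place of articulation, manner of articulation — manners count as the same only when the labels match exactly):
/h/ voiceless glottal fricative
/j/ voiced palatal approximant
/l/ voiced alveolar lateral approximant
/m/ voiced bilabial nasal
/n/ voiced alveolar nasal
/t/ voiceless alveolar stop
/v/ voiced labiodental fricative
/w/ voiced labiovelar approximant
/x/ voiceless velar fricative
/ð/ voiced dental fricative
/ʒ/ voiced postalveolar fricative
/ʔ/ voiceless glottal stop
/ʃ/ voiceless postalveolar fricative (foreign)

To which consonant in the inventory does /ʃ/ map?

ʒ

/ʒ/ is closest: same manner (fricative), place distance 0 (postalveolar→postalveolar), voicing differs (+1); total 1. Next closest is /x/ at distance 2.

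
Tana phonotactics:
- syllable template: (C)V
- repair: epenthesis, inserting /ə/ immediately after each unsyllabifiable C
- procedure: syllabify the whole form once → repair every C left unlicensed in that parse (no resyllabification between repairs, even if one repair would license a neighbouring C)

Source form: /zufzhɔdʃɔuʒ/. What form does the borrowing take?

Under (C)V, the unsyllabifiable consonants are /f/, /z/, /d/, /ʒ/ (no codas are permitted; onsets are limited to one consonant).
Each unlicensed consonant becomes the onset of a new syllable: /f/ → /fə/, /z/ → /zə/, /d/ → /də/, /ʒ/ → /ʒə/.

zufəzəhɔdəʃɔuʒə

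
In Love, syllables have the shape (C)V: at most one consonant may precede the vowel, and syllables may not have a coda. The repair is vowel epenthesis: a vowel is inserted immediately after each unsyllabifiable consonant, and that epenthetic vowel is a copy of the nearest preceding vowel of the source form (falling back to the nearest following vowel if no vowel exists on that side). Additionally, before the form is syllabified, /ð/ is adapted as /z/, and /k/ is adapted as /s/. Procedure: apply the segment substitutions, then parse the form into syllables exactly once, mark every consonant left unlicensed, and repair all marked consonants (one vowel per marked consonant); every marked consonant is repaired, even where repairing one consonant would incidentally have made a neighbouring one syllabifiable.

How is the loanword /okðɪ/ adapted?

Substitution: /k/ → /s/, /ð/ → /z/, giving /oszɪ/.
Syllabifying with onset maximization leaves /s/ stranded (no codas are permitted; onsets are limited to one consonant).
Each unlicensed consonant becomes the onset of a new syllable: /s/ → /so/.

osozɪ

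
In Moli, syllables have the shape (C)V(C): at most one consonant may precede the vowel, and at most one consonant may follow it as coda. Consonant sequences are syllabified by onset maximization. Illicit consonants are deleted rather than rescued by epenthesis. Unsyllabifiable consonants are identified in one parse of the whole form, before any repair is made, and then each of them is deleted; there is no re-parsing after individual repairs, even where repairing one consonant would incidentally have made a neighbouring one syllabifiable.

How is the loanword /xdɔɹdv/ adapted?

dɔɹ

Syllabifying with onset maximization leaves /x/, /d/, /v/ stranded (at most one coda consonant is licensed; onsets are limited to one consonant).
Each unlicensed consonant is deleted: /x/, /d/, /v/.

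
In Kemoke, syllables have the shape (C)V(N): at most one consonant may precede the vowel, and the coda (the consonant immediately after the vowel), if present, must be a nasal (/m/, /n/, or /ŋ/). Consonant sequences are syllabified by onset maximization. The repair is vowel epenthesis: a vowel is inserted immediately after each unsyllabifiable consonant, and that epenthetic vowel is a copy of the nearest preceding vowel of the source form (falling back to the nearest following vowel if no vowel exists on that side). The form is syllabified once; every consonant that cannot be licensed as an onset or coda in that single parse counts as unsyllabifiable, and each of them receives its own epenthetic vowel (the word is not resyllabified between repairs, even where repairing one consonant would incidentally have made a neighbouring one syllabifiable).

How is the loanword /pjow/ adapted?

pojowo

The consonants /p/, /w/ cannot be parsed into a legal (C)V(N) syllable (only a nasal (/m/, /n/, or /ŋ/) is licensed in coda position; onsets are limited to one consonant).
Each unlicensed consonant becomes the onset of a new syllable: /p/ → /po/, /w/ → /wo/.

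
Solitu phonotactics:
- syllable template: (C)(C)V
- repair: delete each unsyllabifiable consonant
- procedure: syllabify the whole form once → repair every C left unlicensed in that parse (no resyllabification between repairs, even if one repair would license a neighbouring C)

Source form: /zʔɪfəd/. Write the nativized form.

zʔɪfə

Syllabifying with onset maximization leaves /d/ stranded (no codas are permitted; onsets may contain at most 2 consonants).
Deletion applies to /d/.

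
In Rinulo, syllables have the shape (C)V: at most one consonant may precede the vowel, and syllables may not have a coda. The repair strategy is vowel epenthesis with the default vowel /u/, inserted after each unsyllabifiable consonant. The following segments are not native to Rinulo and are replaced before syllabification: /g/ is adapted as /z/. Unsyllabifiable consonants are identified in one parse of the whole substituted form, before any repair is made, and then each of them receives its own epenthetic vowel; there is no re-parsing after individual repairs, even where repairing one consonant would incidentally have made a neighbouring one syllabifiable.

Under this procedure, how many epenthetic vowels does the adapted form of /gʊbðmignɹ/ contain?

5

After substitution the input is /zʊbðmiznɹ/.
The unsyllabifiable consonants are /b/, /ð/, /z/, /n/, /ɹ/; each receives one epenthetic vowel.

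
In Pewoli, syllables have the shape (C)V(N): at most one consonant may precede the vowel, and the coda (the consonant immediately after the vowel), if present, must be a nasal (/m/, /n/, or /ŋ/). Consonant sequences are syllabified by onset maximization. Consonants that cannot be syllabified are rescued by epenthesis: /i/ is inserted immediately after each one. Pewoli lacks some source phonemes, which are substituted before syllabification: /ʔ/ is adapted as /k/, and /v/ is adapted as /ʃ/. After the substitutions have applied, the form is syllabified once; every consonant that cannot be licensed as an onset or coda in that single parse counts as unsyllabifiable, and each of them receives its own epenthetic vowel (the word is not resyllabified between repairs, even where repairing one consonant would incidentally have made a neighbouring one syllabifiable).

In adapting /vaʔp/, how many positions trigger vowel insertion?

After substitution the input is /ʃakp/.
The unsyllabifiable consonants are /k/, /p/; each receives one epenthetic vowel.

2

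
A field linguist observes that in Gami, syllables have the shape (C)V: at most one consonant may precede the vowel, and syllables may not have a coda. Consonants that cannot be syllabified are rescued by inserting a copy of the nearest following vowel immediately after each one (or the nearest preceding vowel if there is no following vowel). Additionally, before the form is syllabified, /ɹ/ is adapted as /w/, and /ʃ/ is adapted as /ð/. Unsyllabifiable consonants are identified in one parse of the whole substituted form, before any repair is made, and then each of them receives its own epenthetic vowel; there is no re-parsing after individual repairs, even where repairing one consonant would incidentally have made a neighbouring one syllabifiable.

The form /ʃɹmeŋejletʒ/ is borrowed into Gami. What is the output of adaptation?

Substitution: /ʃ/ → /ð/, /ɹ/ → /w/, giving /ðwmeŋejletʒ/.
The consonants /ð/, /w/, /j/, /t/, /ʒ/ cannot be parsed into a legal (C)V syllable (no codas are permitted; onsets are limited to one consonant).
Each unlicensed consonant becomes the onset of a new syllable: /ð/ → /ðe/, /w/ → /we/, /j/ → /je/, /t/ → /te/, /ʒ/ → /ʒe/.

ðewemeŋejeleteʒe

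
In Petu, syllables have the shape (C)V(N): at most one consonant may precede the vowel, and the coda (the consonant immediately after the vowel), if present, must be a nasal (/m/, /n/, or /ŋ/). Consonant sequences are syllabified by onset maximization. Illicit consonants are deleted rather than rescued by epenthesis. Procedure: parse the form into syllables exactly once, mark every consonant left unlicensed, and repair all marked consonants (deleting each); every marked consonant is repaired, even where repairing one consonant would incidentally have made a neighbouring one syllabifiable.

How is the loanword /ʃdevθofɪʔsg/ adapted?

deθofɪ

Syllabifying with onset maximization leaves /ʃ/, /v/, /ʔ/, /s/, /g/ stranded (only a nasal (/m/, /n/, or /ŋ/) is licensed in coda position; onsets are limited to one consonant).
Each unlicensed consonant is deleted: /ʃ/, /v/, /ʔ/, /s/, /g/.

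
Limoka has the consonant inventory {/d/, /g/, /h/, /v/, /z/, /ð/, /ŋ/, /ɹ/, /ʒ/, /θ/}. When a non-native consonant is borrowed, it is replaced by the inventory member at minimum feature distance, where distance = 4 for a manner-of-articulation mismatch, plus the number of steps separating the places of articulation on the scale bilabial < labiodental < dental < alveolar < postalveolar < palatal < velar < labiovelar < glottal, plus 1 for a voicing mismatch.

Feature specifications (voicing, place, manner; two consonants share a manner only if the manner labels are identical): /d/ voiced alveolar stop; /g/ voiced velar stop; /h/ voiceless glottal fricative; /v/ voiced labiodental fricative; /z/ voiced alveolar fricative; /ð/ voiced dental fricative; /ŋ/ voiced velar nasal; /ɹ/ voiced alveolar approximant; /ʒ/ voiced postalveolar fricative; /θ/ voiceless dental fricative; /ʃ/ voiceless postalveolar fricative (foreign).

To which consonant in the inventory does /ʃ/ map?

/ʒ/ is closest: same manner (fricative), place distance 0 (postalveolar→postalveolar), voicing differs (+1); total 1. Next closest is /z/ at distance 2.

ʒ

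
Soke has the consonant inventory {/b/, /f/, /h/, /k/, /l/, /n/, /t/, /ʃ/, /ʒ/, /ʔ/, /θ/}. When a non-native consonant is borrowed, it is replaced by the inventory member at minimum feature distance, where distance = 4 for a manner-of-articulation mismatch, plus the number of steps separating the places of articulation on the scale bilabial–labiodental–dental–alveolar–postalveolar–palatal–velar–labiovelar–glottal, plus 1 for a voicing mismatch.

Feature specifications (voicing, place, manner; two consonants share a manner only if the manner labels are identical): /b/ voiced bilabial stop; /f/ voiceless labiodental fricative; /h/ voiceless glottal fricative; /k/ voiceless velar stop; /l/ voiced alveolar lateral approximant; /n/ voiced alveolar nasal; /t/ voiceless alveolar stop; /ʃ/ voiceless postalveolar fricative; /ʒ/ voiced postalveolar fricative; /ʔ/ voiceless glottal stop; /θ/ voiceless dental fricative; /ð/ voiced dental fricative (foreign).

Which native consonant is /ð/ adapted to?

/θ/ is closest: same manner (fricative), place distance 0 (dental→dental), voicing differs (+1); total 1. Next closest is /f/ at distance 2.

θ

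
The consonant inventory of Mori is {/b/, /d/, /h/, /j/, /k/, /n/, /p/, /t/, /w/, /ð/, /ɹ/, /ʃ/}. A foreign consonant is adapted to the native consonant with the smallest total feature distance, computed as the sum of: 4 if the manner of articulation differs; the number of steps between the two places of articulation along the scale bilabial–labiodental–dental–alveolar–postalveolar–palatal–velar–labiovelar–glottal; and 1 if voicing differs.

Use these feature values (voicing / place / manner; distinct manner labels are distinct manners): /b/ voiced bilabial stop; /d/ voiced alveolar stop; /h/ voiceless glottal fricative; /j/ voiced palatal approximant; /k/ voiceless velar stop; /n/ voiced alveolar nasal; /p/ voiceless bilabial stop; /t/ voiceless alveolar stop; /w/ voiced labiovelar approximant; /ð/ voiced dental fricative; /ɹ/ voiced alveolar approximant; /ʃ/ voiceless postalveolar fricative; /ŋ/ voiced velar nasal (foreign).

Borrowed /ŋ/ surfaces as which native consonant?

/n/ is closest: same manner (nasal), place distance 3 (velar→alveolar), same voicing; total 3. Next closest is /j/ at distance 5.

n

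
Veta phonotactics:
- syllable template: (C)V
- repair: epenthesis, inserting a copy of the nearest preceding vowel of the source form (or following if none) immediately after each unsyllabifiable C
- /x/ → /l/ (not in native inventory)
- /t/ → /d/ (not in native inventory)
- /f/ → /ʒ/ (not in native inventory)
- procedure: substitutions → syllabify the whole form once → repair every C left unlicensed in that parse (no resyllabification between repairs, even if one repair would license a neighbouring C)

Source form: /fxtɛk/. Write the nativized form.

ʒɛlɛdɛkɛ

Substitution: /f/ → /ʒ/, /x/ → /l/, /t/ → /d/, giving /ʒldɛk/.
Syllabifying with onset maximization leaves /ʒ/, /l/, /k/ stranded (no codas are permitted; onsets are limited to one consonant).
Inserting the epenthetic vowel yields /ʒ/ → /ʒɛ/, /l/ → /lɛ/, /k/ → /kɛ/.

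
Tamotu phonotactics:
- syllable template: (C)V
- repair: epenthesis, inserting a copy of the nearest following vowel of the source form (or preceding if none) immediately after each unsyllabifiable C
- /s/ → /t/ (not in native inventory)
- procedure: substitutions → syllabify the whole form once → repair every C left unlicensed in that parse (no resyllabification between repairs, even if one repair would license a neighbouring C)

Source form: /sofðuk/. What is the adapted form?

Substitution: /s/ → /t/, giving /tofðuk/.
Syllabifying with onset maximization leaves /f/, /k/ stranded (no codas are permitted; onsets are limited to one consonant).
Epenthesis after each stranded consonant: /f/ → /fu/, /k/ → /ku/.

tofuðuku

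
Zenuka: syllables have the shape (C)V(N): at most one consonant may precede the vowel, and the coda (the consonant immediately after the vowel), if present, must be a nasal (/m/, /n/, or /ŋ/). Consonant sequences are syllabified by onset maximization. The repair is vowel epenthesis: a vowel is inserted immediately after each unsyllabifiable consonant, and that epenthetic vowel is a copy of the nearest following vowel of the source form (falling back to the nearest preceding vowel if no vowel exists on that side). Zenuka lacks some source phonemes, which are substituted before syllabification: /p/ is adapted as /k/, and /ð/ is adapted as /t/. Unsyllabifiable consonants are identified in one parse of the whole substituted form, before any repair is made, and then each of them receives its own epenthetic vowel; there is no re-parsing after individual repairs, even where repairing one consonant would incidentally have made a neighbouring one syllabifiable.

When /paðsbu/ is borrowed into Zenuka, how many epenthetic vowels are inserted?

2

After substitution the input is /katsbu/.
The unsyllabifiable consonants are /t/, /s/; each receives one epenthetic vowel.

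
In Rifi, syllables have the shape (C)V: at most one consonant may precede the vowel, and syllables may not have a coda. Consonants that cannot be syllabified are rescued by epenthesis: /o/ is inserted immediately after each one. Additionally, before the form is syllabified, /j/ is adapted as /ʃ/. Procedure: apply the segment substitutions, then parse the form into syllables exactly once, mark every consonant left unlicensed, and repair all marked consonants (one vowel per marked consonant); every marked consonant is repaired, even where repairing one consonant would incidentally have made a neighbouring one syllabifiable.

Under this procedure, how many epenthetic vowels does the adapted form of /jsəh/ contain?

2

After substitution the input is /ʃsəh/.
The unsyllabifiable consonants are /ʃ/, /h/; each receives one epenthetic vowel.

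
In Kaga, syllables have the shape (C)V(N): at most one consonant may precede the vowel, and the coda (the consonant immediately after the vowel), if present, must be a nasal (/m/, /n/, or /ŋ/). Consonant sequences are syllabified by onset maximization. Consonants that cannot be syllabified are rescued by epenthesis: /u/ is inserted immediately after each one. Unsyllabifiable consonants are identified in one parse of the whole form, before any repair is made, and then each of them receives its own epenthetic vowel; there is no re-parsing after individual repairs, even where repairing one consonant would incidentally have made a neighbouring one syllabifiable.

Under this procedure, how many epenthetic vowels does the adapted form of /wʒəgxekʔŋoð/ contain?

The unsyllabifiable consonants are /w/, /g/, /k/, /ʔ/, /ð/; each receives one epenthetic vowel.

5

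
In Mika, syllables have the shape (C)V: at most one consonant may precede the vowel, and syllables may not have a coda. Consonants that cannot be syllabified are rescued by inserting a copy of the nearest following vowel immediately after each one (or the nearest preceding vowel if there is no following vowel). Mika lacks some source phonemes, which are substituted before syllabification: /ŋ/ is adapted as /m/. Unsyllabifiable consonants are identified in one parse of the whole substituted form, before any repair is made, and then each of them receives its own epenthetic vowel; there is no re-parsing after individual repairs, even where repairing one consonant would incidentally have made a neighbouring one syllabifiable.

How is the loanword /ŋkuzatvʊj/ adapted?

mukuzatʊvʊjʊ

Substitution: /ŋ/ → /m/, giving /mkuzatvʊj/.
The consonants /m/, /t/, /j/ cannot be parsed into a legal (C)V syllable (no codas are permitted; onsets are limited to one consonant).
Inserting the epenthetic vowel yields /m/ → /mu/, /t/ → /tʊ/, /j/ → /jʊ/.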